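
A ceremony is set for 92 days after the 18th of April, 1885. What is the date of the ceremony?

the 19th of July, 1885

Count 92 days after April 18, 1885:
April 1885: 30 − 18 = 12 days remain.
Then May (31), June (30): 31 + 30 = 61 days.
July 1–19, 1885: 19 days.
Total: 12 + 61 + 19 = 92 days.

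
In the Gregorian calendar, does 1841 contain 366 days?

1841 is not a leap year.

No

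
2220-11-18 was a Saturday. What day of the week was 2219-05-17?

Count forward from the earlier date (May 17, 2219) to the later (November 18, 2220):
Day-of-year of May 17, 2219: 137.
Day-of-year of November 18, 2220: 323.
2219 has 365 days, so 365 − 137 = 228 days remain in 2219.
Total: 228 + 323 = 551 days.
551 mod 7 = 5, so 5 days before Saturday is Monday.

Monday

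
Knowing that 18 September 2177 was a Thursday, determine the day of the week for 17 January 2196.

From September 18, 2177 to September 18, 2195: 18 years, of which 4 contain a Feb 29 — 14×365 + 4×366 = 6574 days.
September 2195: 30 − 18 = 12 days remain.
Then October (31), November (30), December (31): 31 + 30 + 31 = 92 days.
January 1–17, 2196: 17 days.
Residual: 121 days.
Total: 6695 days.
6695 mod 7 = 3, so 3 days after Thursday is Sunday.

Sunday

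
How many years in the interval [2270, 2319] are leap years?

11

Years divisible by 4 in [2270, 2319]: 2272, 2276, 2280, 2284, 2288, 2292, 2296, 2300, 2304, 2308, 2312, 2316.
Of these, 2300 is divisible by 100 but not 400, so not leap.
Leap years: 12 − 1 = 11.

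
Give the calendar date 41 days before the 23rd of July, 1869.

the 12th of June, 1869

Count 41 days before July 23, 1869:
June 1869: 30 − 12 = 18 days remain.
July 1–23, 1869: 23 days.
Total: 18 + 23 = 41 days.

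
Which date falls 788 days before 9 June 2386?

12 April 2384

Count 788 days before June 9, 2386:
April 2384: 30 − 12 = 18 days remain.
Then 25 full months totalling 761 days.
June 1–9, 2386: 9 days.
Total: 18 + 761 + 9 = 788 days.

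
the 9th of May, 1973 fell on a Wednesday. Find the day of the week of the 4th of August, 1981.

From May 9, 1973 to May 9, 1981: 8 years, of which 2 contain a Feb 29 — 6×365 + 2×366 = 2922 days.
May 1981: 31 − 9 = 22 days remain.
Then June (30), July (31): 30 + 31 = 61 days.
August 1–4, 1981: 4 days.
Residual: 87 days.
Total: 3009 days.
3009 mod 7 = 6, so 6 days after Wednesday is Tuesday.

Tuesday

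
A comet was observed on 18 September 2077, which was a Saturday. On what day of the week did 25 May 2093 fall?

Monday

From September 18, 2077 to September 18, 2092: 15 years, of which 4 contain a Feb 29 — 11×365 + 4×366 = 5479 days.
September 2092: 30 − 18 = 12 days remain.
Then October (31), November (30), December (31), January (31), February 2093 (28), March (31), April (30): 31 + 30 + 31 + 31 + 28 + 31 + 30 = 212 days.
May 1–25, 2093: 25 days.
Residual: 249 days.
Total: 5728 days.
5728 mod 7 = 2, so 2 days after Saturday is Monday.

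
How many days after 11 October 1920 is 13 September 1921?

337

October 1920: 31 − 11 = 20 days remain.
Then 10 full months totalling 304 days.
September 1–13, 1921: 13 days.
Residual: 337 days.
Total: 337 days.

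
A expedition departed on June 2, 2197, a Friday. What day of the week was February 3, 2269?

Wednesday

Day-of-year of June 2, 2197: 153.
Day-of-year of February 3, 2269: 34.
2197 has 365 days, so 365 − 153 = 212 days remain in 2197.
Full years 2198–2268: 54 common + 17 leap = 54×365 + 17×366 = 25932 days.
Total: 212 + 25932 + 34 = 26178 days.
26178 mod 7 = 5, so 5 days after Friday is Wednesday.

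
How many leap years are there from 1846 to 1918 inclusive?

17

Years divisible by 4: 1848, 1852, …, 1916 — 18 in all.
Of these, 1900 is divisible by 100 but not 400, so not leap.
Leap years: 18 − 1 = 17.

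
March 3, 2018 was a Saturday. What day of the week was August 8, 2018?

March 2018: 31 − 3 = 28 days remain.
Then April (30), May (31), June (30), July (31): 30 + 31 + 30 + 31 = 122 days.
August 1–8, 2018: 8 days.
Total: 28 + 122 + 8 = 158 days.
158 mod 7 = 4, so 4 days after Saturday is Wednesday.

Wednesday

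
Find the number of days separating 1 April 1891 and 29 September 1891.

April 1891: 30 − 1 = 29 days remain.
Then May (31), June (30), July (31), August (31): 31 + 30 + 31 + 31 = 123 days.
September 1–29, 1891: 29 days.
Total: 29 + 123 + 29 = 181 days.

181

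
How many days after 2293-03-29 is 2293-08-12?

136

March 2293: 31 − 29 = 2 days remain.
Then April (30), May (31), June (30), July (31): 30 + 31 + 30 + 31 = 122 days.
August 1–12, 2293: 12 days.
Total: 2 + 122 + 12 = 136 days.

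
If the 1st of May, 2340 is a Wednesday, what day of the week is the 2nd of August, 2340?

Friday

May 2340: 31 − 1 = 30 days remain.
Then June (30), July (31): 30 + 31 = 61 days.
August 1–2, 2340: 2 days.
Total: 30 + 61 + 2 = 93 days.
93 mod 7 = 2, so 2 days after Wednesday is Friday.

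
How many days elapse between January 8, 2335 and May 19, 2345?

3784

From January 8, 2335 to January 8, 2345: 10 years, of which 3 contain a Feb 29 — 7×365 + 3×366 = 3653 days.
January 2345: 31 − 8 = 23 days remain.
Then February 2345 (28), March (31), April (30): 28 + 31 + 30 = 89 days.
May 1–19, 2345: 19 days.
Residual: 131 days.
Total: 3784 days.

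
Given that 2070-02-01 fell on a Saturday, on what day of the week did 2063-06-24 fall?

Count forward from the earlier date (June 24, 2063) to the later (February 1, 2070):
June 24, 2063 → June 24, 2064: 366 days (2064 is a leap year).
June 24, 2064 → June 24, 2065: 365 days.
June 24, 2065 → June 24, 2066: 365 days.
June 24, 2066 → June 24, 2067: 365 days.
June 24, 2067 → June 24, 2068: 366 days (2068 is a leap year).
June 24, 2068 → June 24, 2069: 365 days.
June 2069: 30 − 24 = 6 days remain.
Then July (31), August (31), September (30), October (31), November (30), December (31), January (31): 31 + 31 + 30 + 31 + 30 + 31 + 31 = 215 days.
February 1, 2070: 1 day (2070 is not a leap year).
Residual: 222 days.
Total: 2414 days.
2414 mod 7 = 6, so 6 days before Saturday is Sunday.

Sunday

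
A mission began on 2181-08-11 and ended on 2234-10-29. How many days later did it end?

From August 11, 2181 to August 11, 2234: 53 years, of which 12 contain a Feb 29 — 41×365 + 12×366 = 19357 days.
(2200 is not a leap year (divisible by 100 but not 400).)
August 2234: 31 − 11 = 20 days remain.
Then September (30): 30 days.
October 1–29, 2234: 29 days.
Residual: 79 days.
Total: 19436 days.

19436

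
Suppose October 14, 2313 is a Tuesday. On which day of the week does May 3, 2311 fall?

Wednesday

Count forward from the earlier date (May 3, 2311) to the later (October 14, 2313):
May 3, 2311 → May 3, 2312: 366 days (2312 is a leap year).
May 3, 2312 → May 3, 2313: 365 days.
May 2313: 31 − 3 = 28 days remain.
Then June (30), July (31), August (31), September (30): 30 + 31 + 31 + 30 = 122 days.
October 1–14, 2313: 14 days.
Residual: 164 days.
Total: 895 days.
895 mod 7 = 6, so 6 days before Tuesday is Wednesday.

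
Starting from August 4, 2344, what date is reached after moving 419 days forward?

September 27, 2345

Count 419 days after August 4, 2344:
Day-of-year of August 4, 2344: 217.
Day-of-year of September 27, 2345: 270.
2344 has 366 days, so 366 − 217 = 149 days remain in 2344.
Total: 149 + 270 = 419 days.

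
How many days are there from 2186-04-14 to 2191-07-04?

1907

April 14, 2186 → April 14, 2187: 365 days.
April 14, 2187 → April 14, 2188: 366 days (2188 is a leap year).
April 14, 2188 → April 14, 2189: 365 days.
April 14, 2189 → April 14, 2190: 365 days.
April 14, 2190 → April 14, 2191: 365 days.
April 2191: 30 − 14 = 16 days remain.
Then May (31), June (30): 31 + 30 = 61 days.
July 1–4, 2191: 4 days.
Residual: 81 days.
Total: 1907 days.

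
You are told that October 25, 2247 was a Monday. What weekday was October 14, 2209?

Saturday

Count forward from the earlier date (October 14, 2209) to the later (October 25, 2247):
Day-of-year of October 14, 2209: 287.
Day-of-year of October 25, 2247: 298.
2209 has 365 days, so 365 − 287 = 78 days remain in 2209.
Full years 2210–2246: 28 common + 9 leap = 28×365 + 9×366 = 13514 days.
Total: 78 + 13514 + 298 = 13890 days.
13890 mod 7 = 2, so 2 days before Monday is Saturday.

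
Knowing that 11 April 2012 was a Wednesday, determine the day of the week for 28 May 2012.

April 2012: 30 − 11 = 19 days remain.
May 1–28, 2012: 28 days.
Total: 19 + 28 = 47 days.
47 mod 7 = 5, so 5 days after Wednesday is Monday.

Monday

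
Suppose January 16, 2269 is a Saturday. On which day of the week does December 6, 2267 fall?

Count forward from the earlier date (December 6, 2267) to the later (January 16, 2269):
December 6, 2267 → December 6, 2268: 366 days (2268 is a leap year).
December 2268: 31 − 6 = 25 days remain.
January 1–16, 2269: 16 days.
Residual: 41 days.
Total: 407 days.
407 mod 7 = 1, so 1 day before Saturday is Friday.

Friday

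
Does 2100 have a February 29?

2100 is not a leap year (divisible by 100 but not 400).

No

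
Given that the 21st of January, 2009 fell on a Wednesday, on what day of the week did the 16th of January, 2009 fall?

Friday

Count forward from the earlier date (January 16, 2009) to the later (January 21, 2009):
Within January 2009: 21 − 16 = 5 days.
5 mod 7 = 5, so 5 days before Wednesday is Friday.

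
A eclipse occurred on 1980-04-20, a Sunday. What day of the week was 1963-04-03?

Wednesday

Count forward from the earlier date (April 3, 1963) to the later (April 20, 1980):
Day-of-year of April 3, 1963: 93.
Day-of-year of April 20, 1980: 111.
1963 has 365 days, so 365 − 93 = 272 days remain in 1963.
Full years 1964–1979: 12 common + 4 leap = 12×365 + 4×366 = 5844 days.
Total: 272 + 5844 + 111 = 6227 days.
6227 mod 7 = 4, so 4 days before Sunday is Wednesday.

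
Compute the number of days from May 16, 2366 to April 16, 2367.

May 2366: 31 − 16 = 15 days remain.
Then 10 full months totalling 304 days.
April 1–16, 2367: 16 days.
Total: 15 + 304 + 16 = 335 days.

335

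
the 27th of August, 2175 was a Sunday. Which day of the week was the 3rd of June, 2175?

Count forward from the earlier date (June 3, 2175) to the later (August 27, 2175):
June 2175: 30 − 3 = 27 days remain.
Then July (31): 31 days.
August 1–27, 2175: 27 days.
Total: 27 + 31 + 27 = 85 days.
85 mod 7 = 1, so 1 day before Sunday is Saturday.

Saturday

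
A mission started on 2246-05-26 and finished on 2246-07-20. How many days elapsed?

May 2246: 31 − 26 = 5 days remain.
Then June (30): 30 days.
July 1–20, 2246: 20 days.
Total: 5 + 30 + 20 = 55 days.

55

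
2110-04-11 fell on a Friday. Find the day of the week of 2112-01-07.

Thursday

April 11, 2110 → April 11, 2111: 365 days.
April 2111: 30 − 11 = 19 days remain.
Then May (31), June (30), July (31), August (31), September (30), October (31), November (30), December (31): 31 + 30 + 31 + 31 + 30 + 31 + 30 + 31 = 245 days.
January 1–7, 2112: 7 days.
Residual: 271 days.
Total: 636 days.
636 mod 7 = 6, so 6 days after Friday is Thursday.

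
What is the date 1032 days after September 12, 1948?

July 11, 1951

Count 1032 days after September 12, 1948:
September 12, 1948 → September 12, 1949: 365 days.
September 12, 1949 → September 12, 1950: 365 days.
September 1950: 30 − 12 = 18 days remain.
Then 9 full months totalling 273 days.
July 1–11, 1951: 11 days.
Residual: 302 days.
Total: 1032 days.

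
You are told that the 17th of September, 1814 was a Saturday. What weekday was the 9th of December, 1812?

Count forward from the earlier date (December 9, 1812) to the later (September 17, 1814):
Day-of-year of December 9, 1812: 344.
Day-of-year of September 17, 1814: 260.
1812 has 366 days, so 366 − 344 = 22 days remain in 1812.
Full years: 1813: 365. Sum = 365.
Total: 22 + 365 + 260 = 647 days.
647 mod 7 = 3, so 3 days before Saturday is Wednesday.

Wednesday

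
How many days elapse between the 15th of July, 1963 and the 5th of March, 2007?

From July 15, 1963 to July 15, 2006: 43 years, of which 11 contain a Feb 29 — 32×365 + 11×366 = 15706 days.
(2000 is a leap year (divisible by 400).)
July 2006: 31 − 15 = 16 days remain.
Then August (31), September (30), October (31), November (30), December (31), January (31), February 2007 (28): 31 + 30 + 31 + 30 + 31 + 31 + 28 = 212 days.
March 1–5, 2007: 5 days.
Residual: 233 days.
Total: 15939 days.

15939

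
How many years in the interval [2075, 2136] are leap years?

15

Years divisible by 4: 2076, 2080, …, 2136 — 16 in all.
Of these, 2100 is divisible by 100 but not 400, so not leap.
Leap years: 16 − 1 = 15.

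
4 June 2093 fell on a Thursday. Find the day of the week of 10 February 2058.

Count forward from the earlier date (February 10, 2058) to the later (June 4, 2093):
Day-of-year of February 10, 2058: 41.
Day-of-year of June 4, 2093: 155.
2058 has 365 days, so 365 − 41 = 324 days remain in 2058.
Full years 2059–2092: 25 common + 9 leap = 25×365 + 9×366 = 12419 days.
Total: 324 + 12419 + 155 = 12898 days.
12898 mod 7 = 4, so 4 days before Thursday is Sunday.

Sunday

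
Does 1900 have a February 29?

1900 is not a leap year (divisible by 100 but not 400).

No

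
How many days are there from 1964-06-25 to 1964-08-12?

48

June 1964: 30 − 25 = 5 days remain.
Then July (31): 31 days.
August 1–12, 1964: 12 days.
Total: 5 + 31 + 12 = 48 days.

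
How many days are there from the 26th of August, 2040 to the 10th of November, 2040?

August 2040: 31 − 26 = 5 days remain.
Then September (30), October (31): 30 + 31 = 61 days.
November 1–10, 2040: 10 days.
Total: 5 + 61 + 10 = 76 days.

76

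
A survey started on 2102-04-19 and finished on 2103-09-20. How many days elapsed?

519

Day-of-year of April 19, 2102: 109.
Day-of-year of September 20, 2103: 263.
2102 has 365 days, so 365 − 109 = 256 days remain in 2102.
Total: 256 + 263 = 519 days.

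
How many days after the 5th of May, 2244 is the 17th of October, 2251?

From May 5, 2244 to May 5, 2251: 7 years, of which 1 contains a Feb 29 — 6×365 + 1×366 = 2556 days.
May 2251: 31 − 5 = 26 days remain.
Then June (30), July (31), August (31), September (30): 30 + 31 + 31 + 30 = 122 days.
October 1–17, 2251: 17 days.
Residual: 165 days.
Total: 2721 days.

2721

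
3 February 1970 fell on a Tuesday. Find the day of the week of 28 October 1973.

Day-of-year of February 3, 1970: 34.
Day-of-year of October 28, 1973: 301.
1970 has 365 days, so 365 − 34 = 331 days remain in 1970.
Full years: 1971: 365; 1972: 366. Sum = 731.
Total: 331 + 731 + 301 = 1363 days.
1363 mod 7 = 5, so 5 days after Tuesday is Sunday.

Sunday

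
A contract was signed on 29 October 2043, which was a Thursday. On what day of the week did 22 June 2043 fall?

Monday

Count forward from the earlier date (June 22, 2043) to the later (October 29, 2043):
June 2043: 30 − 22 = 8 days remain.
Then July (31), August (31), September (30): 31 + 31 + 30 = 92 days.
October 1–29, 2043: 29 days.
Total: 8 + 92 + 29 = 129 days.
129 mod 7 = 3, so 3 days before Thursday is Monday.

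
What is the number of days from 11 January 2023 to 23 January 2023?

12

Within January 2023: 23 − 11 = 12 days.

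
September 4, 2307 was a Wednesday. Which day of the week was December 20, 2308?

September 2307: 30 − 4 = 26 days remain.
Then 14 full months totalling 427 days.
December 1–20, 2308: 20 days.
Total: 26 + 427 + 20 = 473 days.
473 mod 7 = 4, so 4 days after Wednesday is Sunday.

Sunday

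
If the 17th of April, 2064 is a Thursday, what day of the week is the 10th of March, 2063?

Count forward from the earlier date (March 10, 2063) to the later (April 17, 2064):
Day-of-year of March 10, 2063: 69.
Day-of-year of April 17, 2064: 108.
2063 has 365 days, so 365 − 69 = 296 days remain in 2063.
Total: 296 + 108 = 404 days.
404 mod 7 = 5, so 5 days before Thursday is Saturday.

Saturday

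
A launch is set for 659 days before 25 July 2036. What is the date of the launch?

5 October 2034

Count 659 days before July 25, 2036:
October 2034: 31 − 5 = 26 days remain.
Then 20 full months totalling 608 days.
July 1–25, 2036: 25 days.
Total: 26 + 608 + 25 = 659 days.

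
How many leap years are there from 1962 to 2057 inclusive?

Years divisible by 4: 1964, 1968, …, 2056 — 24 in all.
2000 is divisible by 400, so still leap.
No century exceptions apply. Count: 24.

24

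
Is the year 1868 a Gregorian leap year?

1868 is a leap year.

Yes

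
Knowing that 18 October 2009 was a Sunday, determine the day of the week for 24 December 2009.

October 2009: 31 − 18 = 13 days remain.
Then November (30): 30 days.
December 1–24, 2009: 24 days.
Total: 13 + 30 + 24 = 67 days.
67 mod 7 = 4, so 4 days after Sunday is Thursday.

Thursday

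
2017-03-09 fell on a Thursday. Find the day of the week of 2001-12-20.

Count forward from the earlier date (December 20, 2001) to the later (March 9, 2017):
From December 20, 2001 to December 20, 2016: 15 years, of which 4 contain a Feb 29 — 11×365 + 4×366 = 5479 days.
December 2016: 31 − 20 = 11 days remain.
Then January (31), February 2017 (28): 31 + 28 = 59 days.
March 1–9, 2017: 9 days.
Residual: 79 days.
Total: 5558 days.
5558 is a multiple of 7, so 2001-12-20 falls on the same weekday: Thursday.

Thursday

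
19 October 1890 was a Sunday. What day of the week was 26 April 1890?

Count forward from the earlier date (April 26, 1890) to the later (October 19, 1890):
April 1890: 30 − 26 = 4 days remain.
Then May (31), June (30), July (31), August (31), September (30): 31 + 30 + 31 + 31 + 30 = 153 days.
October 1–19, 1890: 19 days.
Total: 4 + 153 + 19 = 176 days.
176 mod 7 = 1, so 1 day before Sunday is Saturday.

Saturday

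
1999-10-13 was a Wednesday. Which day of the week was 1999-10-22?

Within October 1999: 22 − 13 = 9 days.
9 mod 7 = 2, so 2 days after Wednesday is Friday.

Friday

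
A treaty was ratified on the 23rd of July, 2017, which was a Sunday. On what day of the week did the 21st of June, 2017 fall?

Wednesday

Count forward from the earlier date (June 21, 2017) to the later (July 23, 2017):
June 2017: 30 − 21 = 9 days remain.
July 1–23, 2017: 23 days.
Total: 9 + 23 = 32 days.
32 mod 7 = 4, so 4 days before Sunday is Wednesday.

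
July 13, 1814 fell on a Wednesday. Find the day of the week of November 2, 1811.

Saturday

Count forward from the earlier date (November 2, 1811) to the later (July 13, 1814):
November 2, 1811 → November 2, 1812: 366 days (1812 is a leap year).
November 2, 1812 → November 2, 1813: 365 days.
November 1813: 30 − 2 = 28 days remain.
Then December (31), January (31), February 1814 (28), March (31), April (30), May (31), June (30): 31 + 31 + 28 + 31 + 30 + 31 + 30 = 212 days.
July 1–13, 1814: 13 days.
Residual: 253 days.
Total: 984 days.
984 mod 7 = 4, so 4 days before Wednesday is Saturday.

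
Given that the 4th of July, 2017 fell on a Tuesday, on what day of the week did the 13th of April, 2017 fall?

Count forward from the earlier date (April 13, 2017) to the later (July 4, 2017):
April 2017: 30 − 13 = 17 days remain.
Then May (31), June (30): 31 + 30 = 61 days.
July 1–4, 2017: 4 days.
Total: 17 + 61 + 4 = 82 days.
82 mod 7 = 5, so 5 days before Tuesday is Thursday.

Thursday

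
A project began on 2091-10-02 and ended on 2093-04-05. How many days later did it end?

551

October 2, 2091 → October 2, 2092: 366 days (2092 is a leap year).
October 2092: 31 − 2 = 29 days remain.
Then November (30), December (31), January (31), February 2093 (28), March (31): 30 + 31 + 31 + 28 + 31 = 151 days.
April 1–5, 2093: 5 days.
Residual: 185 days.
Total: 551 days.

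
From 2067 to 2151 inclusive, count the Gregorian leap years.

20

Years divisible by 4: 2068, 2072, …, 2148 — 21 in all.
Of these, 2100 is divisible by 100 but not 400, so not leap.
Leap years: 21 − 1 = 20.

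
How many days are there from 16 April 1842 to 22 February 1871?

10539

From April 16, 1842 to April 16, 1870: 28 years, of which 7 contain a Feb 29 — 21×365 + 7×366 = 10227 days.
April 1870: 30 − 16 = 14 days remain.
Then 9 full months totalling 276 days.
February 1–22, 1871: 22 days (1871 is not a leap year).
Residual: 312 days.
Total: 10539 days.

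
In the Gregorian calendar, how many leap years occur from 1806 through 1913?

26

Years divisible by 4: 1808, 1812, …, 1912 — 27 in all.
Of these, 1900 is divisible by 100 but not 400, so not leap.
Leap years: 27 − 1 = 26.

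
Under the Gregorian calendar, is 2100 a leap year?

No

2100 is not a leap year (divisible by 100 but not 400).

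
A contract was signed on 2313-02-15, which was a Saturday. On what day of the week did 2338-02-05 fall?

Saturday

Day-of-year of February 15, 2313: 46.
Day-of-year of February 5, 2338: 36.
2313 has 365 days, so 365 − 46 = 319 days remain in 2313.
Full years 2314–2337: 18 common + 6 leap = 18×365 + 6×366 = 8766 days.
Total: 319 + 8766 + 36 = 9121 days.
9121 is a multiple of 7, so 2338-02-05 falls on the same weekday: Saturday.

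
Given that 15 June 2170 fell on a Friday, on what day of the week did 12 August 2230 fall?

From June 15, 2170 to June 15, 2230: 60 years, of which 14 contain a Feb 29 — 46×365 + 14×366 = 21914 days.
(2200 is not a leap year (divisible by 100 but not 400).)
June 2230: 30 − 15 = 15 days remain.
Then July (31): 31 days.
August 1–12, 2230: 12 days.
Residual: 58 days.
Total: 21972 days.
21972 mod 7 = 6, so 6 days after Friday is Thursday.

Thursday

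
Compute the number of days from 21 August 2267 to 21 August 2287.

7305

From August 21, 2267 to August 21, 2287: 20 years, of which 5 contain a Feb 29 — 15×365 + 5×366 = 7305 days.
Total: 7305 days.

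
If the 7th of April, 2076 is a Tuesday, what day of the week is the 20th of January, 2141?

Friday

Day-of-year of April 7, 2076: 98.
Day-of-year of January 20, 2141: 20.
2076 has 366 days, so 366 − 98 = 268 days remain in 2076.
Full years 2077–2140: 49 common + 15 leap = 49×365 + 15×366 = 23375 days.
Total: 268 + 23375 + 20 = 23663 days.
23663 mod 7 = 3, so 3 days after Tuesday is Friday.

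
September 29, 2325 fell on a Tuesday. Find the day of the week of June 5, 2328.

Tuesday

Day-of-year of September 29, 2325: 272.
Day-of-year of June 5, 2328: 157.
2325 has 365 days, so 365 − 272 = 93 days remain in 2325.
Full years: 2326: 365; 2327: 365. Sum = 730.
Total: 93 + 730 + 157 = 980 days.
980 is a multiple of 7, so June 5, 2328 falls on the same weekday: Tuesday.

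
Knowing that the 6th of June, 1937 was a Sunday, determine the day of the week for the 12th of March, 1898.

Count forward from the earlier date (March 12, 1898) to the later (June 6, 1937):
From March 12, 1898 to March 12, 1937: 39 years, of which 9 contain a Feb 29 — 30×365 + 9×366 = 14244 days.
(1900 is not a leap year (divisible by 100 but not 400).)
March 1937: 31 − 12 = 19 days remain.
Then April (30), May (31): 30 + 31 = 61 days.
June 1–6, 1937: 6 days.
Residual: 86 days.
Total: 14330 days.
14330 mod 7 = 1, so 1 day before Sunday is Saturday.

Saturday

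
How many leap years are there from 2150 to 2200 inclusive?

Years divisible by 4: 2152, 2156, …, 2200 — 13 in all.
Of these, 2200 is divisible by 100 but not 400, so not leap.
Leap years: 13 − 1 = 12.

12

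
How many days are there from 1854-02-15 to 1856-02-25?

Day-of-year of February 15, 1854: 46.
Day-of-year of February 25, 1856: 56.
1854 has 365 days, so 365 − 46 = 319 days remain in 1854.
Full years: 1855: 365. Sum = 365.
Total: 319 + 365 + 56 = 740 days.

740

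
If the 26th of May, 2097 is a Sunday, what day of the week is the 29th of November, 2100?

Day-of-year of May 26, 2097: 146.
Day-of-year of November 29, 2100: 333.
2097 has 365 days, so 365 − 146 = 219 days remain in 2097.
Full years: 2098: 365; 2099: 365. Sum = 730.
Total: 219 + 730 + 333 = 1282 days.
1282 mod 7 = 1, so 1 day after Sunday is Monday.

Monday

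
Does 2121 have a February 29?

No

2121 is not a leap year.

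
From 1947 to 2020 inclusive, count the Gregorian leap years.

19

Years divisible by 4: 1948, 1952, …, 2020 — 19 in all.
2000 is divisible by 400, so still leap.
No century exceptions apply. Count: 19.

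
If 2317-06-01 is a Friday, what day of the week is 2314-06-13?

Saturday

Count forward from the earlier date (June 13, 2314) to the later (June 1, 2317):
Day-of-year of June 13, 2314: 164.
Day-of-year of June 1, 2317: 152.
2314 has 365 days, so 365 − 164 = 201 days remain in 2314.
Full years: 2315: 365; 2316: 366. Sum = 731.
Total: 201 + 731 + 152 = 1084 days.
1084 mod 7 = 6, so 6 days before Friday is Saturday.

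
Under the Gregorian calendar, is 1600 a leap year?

Yes

1600 is a leap year (divisible by 400).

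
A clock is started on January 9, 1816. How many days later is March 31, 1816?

January 1816: 31 − 9 = 22 days remain.
Then February 1816 (29): 29 days.
March 1–31, 1816: 31 days.
Total: 22 + 29 + 31 = 82 days.

82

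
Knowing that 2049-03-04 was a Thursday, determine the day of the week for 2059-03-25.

Tuesday

From March 4, 2049 to March 4, 2059: 10 years, of which 2 contain a Feb 29 — 8×365 + 2×366 = 3652 days.
Within March 2059: 25 − 4 = 21 days.
Total: 3673 days.
3673 mod 7 = 5, so 5 days after Thursday is Tuesday.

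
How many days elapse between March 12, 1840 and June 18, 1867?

From March 12, 1840 to March 12, 1867: 27 years, of which 6 contain a Feb 29 — 21×365 + 6×366 = 9861 days.
March 1867: 31 − 12 = 19 days remain.
Then April (30), May (31): 30 + 31 = 61 days.
June 1–18, 1867: 18 days.
Residual: 98 days.
Total: 9959 days.

9959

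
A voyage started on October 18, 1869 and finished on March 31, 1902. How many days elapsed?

From October 18, 1869 to October 18, 1901: 32 years, of which 7 contain a Feb 29 — 25×365 + 7×366 = 11687 days.
(1900 is not a leap year (divisible by 100 but not 400).)
October 1901: 31 − 18 = 13 days remain.
Then November (30), December (31), January (31), February 1902 (28): 30 + 31 + 31 + 28 = 120 days.
March 1–31, 1902: 31 days.
Residual: 164 days.
Total: 11851 days.

11851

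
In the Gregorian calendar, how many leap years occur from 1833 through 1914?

19

Years divisible by 4: 1836, 1840, …, 1912 — 20 in all.
Of these, 1900 is divisible by 100 but not 400, so not leap.
Leap years: 20 − 1 = 19.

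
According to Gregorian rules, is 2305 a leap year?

No

2305 is not a leap year.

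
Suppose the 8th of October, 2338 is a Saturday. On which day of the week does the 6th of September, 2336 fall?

Sunday

Count forward from the earlier date (September 6, 2336) to the later (October 8, 2338):
September 6, 2336 → September 6, 2337: 365 days.
September 6, 2337 → September 6, 2338: 365 days.
September 2338: 30 − 6 = 24 days remain.
October 1–8, 2338: 8 days.
Residual: 32 days.
Total: 762 days.
762 mod 7 = 6, so 6 days before Saturday is Sunday.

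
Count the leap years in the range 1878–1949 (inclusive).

17

Years divisible by 4: 1880, 1884, …, 1948 — 18 in all.
Of these, 1900 is divisible by 100 but not 400, so not leap.
Leap years: 18 − 1 = 17.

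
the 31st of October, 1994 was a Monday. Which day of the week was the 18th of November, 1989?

Saturday

Count forward from the earlier date (November 18, 1989) to the later (October 31, 1994):
Day-of-year of November 18, 1989: 322.
Day-of-year of October 31, 1994: 304.
1989 has 365 days, so 365 − 322 = 43 days remain in 1989.
Full years: 1990: 365; 1991: 365; 1992: 366; 1993: 365. Sum = 1461.
Total: 43 + 1461 + 304 = 1808 days.
1808 mod 7 = 2, so 2 days before Monday is Saturday.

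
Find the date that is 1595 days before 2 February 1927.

21 September 1922

Count 1595 days before February 2, 1927:
Day-of-year of September 21, 1922: 264.
Day-of-year of February 2, 1927: 33.
1922 has 365 days, so 365 − 264 = 101 days remain in 1922.
Full years: 1923: 365; 1924: 366; 1925: 365; 1926: 365. Sum = 1461.
Total: 101 + 1461 + 33 = 1595 days.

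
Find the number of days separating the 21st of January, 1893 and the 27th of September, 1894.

614

January 21, 1893 → January 21, 1894: 365 days.
January 1894: 31 − 21 = 10 days remain.
Then February 1894 (28), March (31), April (30), May (31), June (30), July (31), August (31): 28 + 31 + 30 + 31 + 30 + 31 + 31 = 212 days.
September 1–27, 1894: 27 days.
Residual: 249 days.
Total: 614 days.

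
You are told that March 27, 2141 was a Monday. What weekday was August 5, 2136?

Sunday

Count forward from the earlier date (August 5, 2136) to the later (March 27, 2141):
August 5, 2136 → August 5, 2137: 365 days.
August 5, 2137 → August 5, 2138: 365 days.
August 5, 2138 → August 5, 2139: 365 days.
August 5, 2139 → August 5, 2140: 366 days (2140 is a leap year).
August 2140: 31 − 5 = 26 days remain.
Then September (30), October (31), November (30), December (31), January (31), February 2141 (28): 30 + 31 + 30 + 31 + 31 + 28 = 181 days.
March 1–27, 2141: 27 days.
Residual: 234 days.
Total: 1695 days.
1695 mod 7 = 1, so 1 day before Monday is Sunday.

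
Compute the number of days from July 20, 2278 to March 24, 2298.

From July 20, 2278 to July 20, 2297: 19 years, of which 5 contain a Feb 29 — 14×365 + 5×366 = 6940 days.
July 2297: 31 − 20 = 11 days remain.
Then August (31), September (30), October (31), November (30), December (31), January (31), February 2298 (28): 31 + 30 + 31 + 30 + 31 + 31 + 28 = 212 days.
March 1–24, 2298: 24 days.
Residual: 247 days.
Total: 7187 days.

7187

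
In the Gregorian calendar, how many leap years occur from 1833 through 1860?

7

Years divisible by 4 in [1833, 1860]: 1836, 1840, 1844, 1848, 1852, 1856, 1860.
No century exceptions apply. Count: 7.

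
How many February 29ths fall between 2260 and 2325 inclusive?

16

Years divisible by 4: 2260, 2264, …, 2324 — 17 in all.
Of these, 2300 is divisible by 100 but not 400, so not leap.
Leap years: 17 − 1 = 16.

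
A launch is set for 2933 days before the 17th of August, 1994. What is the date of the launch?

the 6th of August, 1986

Count 2933 days before August 17, 1994:
From August 6, 1986 to August 6, 1994: 8 years, of which 2 contain a Feb 29 — 6×365 + 2×366 = 2922 days.
Within August 1994: 17 − 6 = 11 days.
Total: 2933 days.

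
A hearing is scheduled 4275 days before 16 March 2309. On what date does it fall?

1 July 2297

Count 4275 days before March 16, 2309:
From July 1, 2297 to July 1, 2308: 11 years, of which 2 contain a Feb 29 — 9×365 + 2×366 = 4017 days.
(2300 is not a leap year (divisible by 100 but not 400).)
July 2308: 31 − 1 = 30 days remain.
Then August (31), September (30), October (31), November (30), December (31), January (31), February 2309 (28): 31 + 30 + 31 + 30 + 31 + 31 + 28 = 212 days.
March 1–16, 2309: 16 days.
Residual: 258 days.
Total: 4275 days.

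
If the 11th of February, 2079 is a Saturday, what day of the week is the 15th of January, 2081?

February 11, 2079 → February 11, 2080: 365 days.
February 2080: 29 − 11 = 18 days remain (2080 is a leap year, so February has 29 days).
Then 10 full months totalling 306 days.
January 1–15, 2081: 15 days.
Residual: 339 days.
Total: 704 days.
704 mod 7 = 4, so 4 days after Saturday is Wednesday.

Wednesday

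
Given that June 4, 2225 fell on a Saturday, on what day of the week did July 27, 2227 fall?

June 4, 2225 → June 4, 2226: 365 days.
June 4, 2226 → June 4, 2227: 365 days.
June 2227: 30 − 4 = 26 days remain.
July 1–27, 2227: 27 days.
Residual: 53 days.
Total: 783 days.
783 mod 7 = 6, so 6 days after Saturday is Friday.

Friday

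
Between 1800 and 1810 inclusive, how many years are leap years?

Years divisible by 4 in [1800, 1810]: 1800, 1804, 1808.
Of these, 1800 is divisible by 100 but not 400, so not leap.
Leap years: 3 − 1 = 2.

2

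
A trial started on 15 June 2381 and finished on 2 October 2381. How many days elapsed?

109

June 2381: 30 − 15 = 15 days remain.
Then July (31), August (31), September (30): 31 + 31 + 30 = 92 days.
October 1–2, 2381: 2 days.
Total: 15 + 92 + 2 = 109 days.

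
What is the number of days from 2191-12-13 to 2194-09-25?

Day-of-year of December 13, 2191: 347.
Day-of-year of September 25, 2194: 268.
2191 has 365 days, so 365 − 347 = 18 days remain in 2191.
Full years: 2192: 366; 2193: 365. Sum = 731.
Total: 18 + 731 + 268 = 1017 days.

1017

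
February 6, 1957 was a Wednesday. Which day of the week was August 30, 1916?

Wednesday

Count forward from the earlier date (August 30, 1916) to the later (February 6, 1957):
Day-of-year of August 30, 1916: 243.
Day-of-year of February 6, 1957: 37.
1916 has 366 days, so 366 − 243 = 123 days remain in 1916.
Full years 1917–1956: 30 common + 10 leap = 30×365 + 10×366 = 14610 days.
Total: 123 + 14610 + 37 = 14770 days.
14770 is a multiple of 7, so August 30, 1916 falls on the same weekday: Wednesday.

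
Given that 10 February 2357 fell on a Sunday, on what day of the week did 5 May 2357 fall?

February 2357: 28 − 10 = 18 days remain (2357 is not a leap year, so February has 28 days).
Then March (31), April (30): 31 + 30 = 61 days.
May 1–5, 2357: 5 days.
Total: 18 + 61 + 5 = 84 days.
84 is a multiple of 7, so 5 May 2357 falls on the same weekday: Sunday.

Sunday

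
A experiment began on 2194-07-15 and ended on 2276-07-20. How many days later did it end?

Day-of-year of July 15, 2194: 196.
Day-of-year of July 20, 2276: 202.
2194 has 365 days, so 365 − 196 = 169 days remain in 2194.
Full years 2195–2275: 62 common + 19 leap = 62×365 + 19×366 = 29584 days.
Total: 169 + 29584 + 202 = 29955 days.

29955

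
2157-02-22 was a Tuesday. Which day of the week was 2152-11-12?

Count forward from the earlier date (November 12, 2152) to the later (February 22, 2157):
November 12, 2152 → November 12, 2153: 365 days.
November 12, 2153 → November 12, 2154: 365 days.
November 12, 2154 → November 12, 2155: 365 days.
November 12, 2155 → November 12, 2156: 366 days (2156 is a leap year).
November 2156: 30 − 12 = 18 days remain.
Then December (31), January (31): 31 + 31 = 62 days.
February 1–22, 2157: 22 days (2157 is not a leap year).
Residual: 102 days.
Total: 1563 days.
1563 mod 7 = 2, so 2 days before Tuesday is Sunday.

Sunday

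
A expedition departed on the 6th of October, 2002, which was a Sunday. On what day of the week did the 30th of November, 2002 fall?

Saturday

October 2002: 31 − 6 = 25 days remain.
November 1–30, 2002: 30 days.
Total: 25 + 30 = 55 days.
55 mod 7 = 6, so 6 days after Sunday is Saturday.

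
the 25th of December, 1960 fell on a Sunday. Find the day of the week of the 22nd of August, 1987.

Day-of-year of December 25, 1960: 360.
Day-of-year of August 22, 1987: 234.
1960 has 366 days, so 366 − 360 = 6 days remain in 1960.
Full years 1961–1986: 20 common + 6 leap = 20×365 + 6×366 = 9496 days.
Total: 6 + 9496 + 234 = 9736 days.
9736 mod 7 = 6, so 6 days after Sunday is Saturday.

Saturday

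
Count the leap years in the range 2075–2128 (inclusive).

13

Years divisible by 4: 2076, 2080, …, 2128 — 14 in all.
Of these, 2100 is divisible by 100 but not 400, so not leap.
Leap years: 14 − 1 = 13.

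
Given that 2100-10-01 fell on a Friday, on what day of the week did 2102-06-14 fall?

Wednesday

Day-of-year of October 1, 2100: 274.
Day-of-year of June 14, 2102: 165.
2100 has 365 days, so 365 − 274 = 91 days remain in 2100.
Full years: 2101: 365. Sum = 365.
Total: 91 + 365 + 165 = 621 days.
621 mod 7 = 5, so 5 days after Friday is Wednesday.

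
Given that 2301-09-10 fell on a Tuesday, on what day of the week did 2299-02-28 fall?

Count forward from the earlier date (February 28, 2299) to the later (September 10, 2301):
February 28, 2299 → February 28, 2300: 365 days.
February 28, 2300 → February 28, 2301: 365 days (2300 is not a leap year (divisible by 100 but not 400)).
February 2301: 28 − 28 = 0 days remain (2301 is not a leap year, so February has 28 days).
Then March (31), April (30), May (31), June (30), July (31), August (31): 31 + 30 + 31 + 30 + 31 + 31 = 184 days.
September 1–10, 2301: 10 days.
Residual: 194 days.
Total: 924 days.
924 is a multiple of 7, so 2299-02-28 falls on the same weekday: Tuesday.

Tuesday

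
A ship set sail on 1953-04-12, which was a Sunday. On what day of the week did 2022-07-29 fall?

Day-of-year of April 12, 1953: 102.
Day-of-year of July 29, 2022: 210.
1953 has 365 days, so 365 − 102 = 263 days remain in 1953.
Full years 1954–2021: 51 common + 17 leap = 51×365 + 17×366 = 24837 days.
Total: 263 + 24837 + 210 = 25310 days.
25310 mod 7 = 5, so 5 days after Sunday is Friday.

Friday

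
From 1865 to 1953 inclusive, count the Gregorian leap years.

21

Years divisible by 4: 1868, 1872, …, 1952 — 22 in all.
Of these, 1900 is divisible by 100 but not 400, so not leap.
Leap years: 22 − 1 = 21.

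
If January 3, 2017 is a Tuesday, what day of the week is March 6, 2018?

January 3, 2017 → January 3, 2018: 365 days.
January 2018: 31 − 3 = 28 days remain.
Then February 2018 (28): 28 days.
March 1–6, 2018: 6 days.
Residual: 62 days.
Total: 427 days.
427 is a multiple of 7, so March 6, 2018 falls on the same weekday: Tuesday.

Tuesday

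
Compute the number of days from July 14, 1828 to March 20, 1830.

Day-of-year of July 14, 1828: 196.
Day-of-year of March 20, 1830: 79.
1828 has 366 days, so 366 − 196 = 170 days remain in 1828.
Full years: 1829: 365. Sum = 365.
Total: 170 + 365 + 79 = 614 days.

614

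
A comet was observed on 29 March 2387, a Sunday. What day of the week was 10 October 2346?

Thursday

Count forward from the earlier date (October 10, 2346) to the later (March 29, 2387):
From October 10, 2346 to October 10, 2386: 40 years, of which 10 contain a Feb 29 — 30×365 + 10×366 = 14610 days.
October 2386: 31 − 10 = 21 days remain.
Then November (30), December (31), January (31), February 2387 (28): 30 + 31 + 31 + 28 = 120 days.
March 1–29, 2387: 29 days.
Residual: 170 days.
Total: 14780 days.
14780 mod 7 = 3, so 3 days before Sunday is Thursday.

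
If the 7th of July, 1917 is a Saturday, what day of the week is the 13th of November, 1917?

July 1917: 31 − 7 = 24 days remain.
Then August (31), September (30), October (31): 31 + 30 + 31 = 92 days.
November 1–13, 1917: 13 days.
Total: 24 + 92 + 13 = 129 days.
129 mod 7 = 3, so 3 days after Saturday is Tuesday.

Tuesday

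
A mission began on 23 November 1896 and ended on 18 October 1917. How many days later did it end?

7633

From November 23, 1896 to November 23, 1916: 20 years, of which 4 contain a Feb 29 — 16×365 + 4×366 = 7304 days.
(1900 is not a leap year (divisible by 100 but not 400).)
November 1916: 30 − 23 = 7 days remain.
Then 10 full months totalling 304 days.
October 1–18, 1917: 18 days.
Residual: 329 days.
Total: 7633 days.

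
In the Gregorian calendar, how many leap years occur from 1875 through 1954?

19

Years divisible by 4: 1876, 1880, …, 1952 — 20 in all.
Of these, 1900 is divisible by 100 but not 400, so not leap.
Leap years: 20 − 1 = 19.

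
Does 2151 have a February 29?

No

2151 is not a leap year.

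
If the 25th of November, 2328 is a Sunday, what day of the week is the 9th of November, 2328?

Friday

Count forward from the earlier date (November 9, 2328) to the later (November 25, 2328):
Within November 2328: 25 − 9 = 16 days.
16 mod 7 = 2, so 2 days before Sunday is Friday.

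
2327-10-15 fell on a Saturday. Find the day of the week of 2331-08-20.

Day-of-year of October 15, 2327: 288.
Day-of-year of August 20, 2331: 232.
2327 has 365 days, so 365 − 288 = 77 days remain in 2327.
Full years: 2328: 366; 2329: 365; 2330: 365. Sum = 1096.
Total: 77 + 1096 + 232 = 1405 days.
1405 mod 7 = 5, so 5 days after Saturday is Thursday.

Thursday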